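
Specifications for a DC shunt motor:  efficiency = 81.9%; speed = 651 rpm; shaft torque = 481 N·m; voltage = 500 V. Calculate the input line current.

ω = 2π×651/60 = 68.17 rad/s; P_out = τω = 481 × 68.17 = 32790 W
P_in = P_out / η = 32790 / 0.819 = 40037 W
I = P_in / V = 40037 / 500 = 80.1 A

80.1 A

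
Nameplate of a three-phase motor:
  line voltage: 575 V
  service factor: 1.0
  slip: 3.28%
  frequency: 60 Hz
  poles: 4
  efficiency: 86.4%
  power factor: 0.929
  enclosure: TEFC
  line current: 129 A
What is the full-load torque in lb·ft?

P_in = √3·V·I·cosφ = 1.732 × 575 × 129 × 0.929 = 119350 W
P_out = η·P_in = 0.864 × 119350 = 103118 W
n_s = 120×60/4 = 1800 rpm; n = 1800×(1−0.0328) = 1741 rpm
ω = 2π×1741/60 = 182.3 rad/s
τ = P_out/ω = 103118/182.3 = 565.7 N·m
In lb·ft: 565.7/1.356 = 417 lb·ft

417 lb·ft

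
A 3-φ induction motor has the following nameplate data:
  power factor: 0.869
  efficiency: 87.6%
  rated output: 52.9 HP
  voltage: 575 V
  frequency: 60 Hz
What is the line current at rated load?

52.1 A

P_out = 52.9 × 746 = 39463 W
P_in = P_out / η = 39463 / 0.876 = 45049 W
I_L = P_in / (√3·V_L·cosφ) = 45049 / (1.732 × 575 × 0.869) = 52.1 A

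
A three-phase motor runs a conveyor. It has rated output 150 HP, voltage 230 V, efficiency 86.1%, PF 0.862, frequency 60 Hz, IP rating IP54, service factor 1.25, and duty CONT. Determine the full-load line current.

378 A

P_out = 150 × 746 = 111900 W
P_in = P_out / η = 111900 / 0.861 = 129965 W
I_L = P_in / (√3·V_L·cosφ) = 129965 / (1.732 × 230 × 0.862) = 378 A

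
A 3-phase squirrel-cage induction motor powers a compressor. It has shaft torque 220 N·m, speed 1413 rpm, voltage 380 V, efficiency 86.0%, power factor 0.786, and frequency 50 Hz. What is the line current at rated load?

73.2 A

ω = 2π×1413/60 = 148 rad/s; P_out = τω = 220 × 148 = 32560 W
P_in = P_out / η = 32560 / 0.860 = 37860 W
I_L = P_in / (√3·V_L·cosφ) = 37860 / (1.732 × 380 × 0.786) = 73.2 A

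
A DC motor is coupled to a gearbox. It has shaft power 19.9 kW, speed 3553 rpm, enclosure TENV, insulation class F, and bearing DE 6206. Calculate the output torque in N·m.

ω = 2π × 3553/60 = 372.1 rad/s
τ = P/ω = 19900/372.1 = 53.5 N·m

53.5 N·m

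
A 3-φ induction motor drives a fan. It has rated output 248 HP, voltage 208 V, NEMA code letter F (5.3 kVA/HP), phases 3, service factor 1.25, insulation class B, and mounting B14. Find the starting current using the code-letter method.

S_LR = 5.3 × 248 = 1314.4 kVA
I_LR = S_LR/(√3·V_L) = 1314400/(1.732×208) = 3650 A

3650 A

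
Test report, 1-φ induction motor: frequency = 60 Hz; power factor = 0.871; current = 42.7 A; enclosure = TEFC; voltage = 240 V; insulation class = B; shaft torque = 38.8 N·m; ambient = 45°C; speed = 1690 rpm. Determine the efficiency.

ω = 2π × 1690/60 = 177 rad/s; P_out = τω = 38.8 × 177 = 6868 W
P_in = V·I·cosφ = 240 × 42.7 × 0.871 = 8926 W
η = P_out / P_in = 6868 / 8926 = 0.769 = 76.9%

76.9 %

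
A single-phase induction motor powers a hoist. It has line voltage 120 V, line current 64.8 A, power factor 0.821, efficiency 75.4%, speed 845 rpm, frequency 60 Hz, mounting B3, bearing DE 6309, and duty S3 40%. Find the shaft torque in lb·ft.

P_in = V·I·cosφ = 120 × 64.8 × 0.821 = 6384 W
P_out = η·P_in = 0.754 × 6384 = 4814 W
n = 845 rpm
ω = 2π×845/60 = 88.49 rad/s
τ = P_out/ω = 4814/88.49 = 54.4 N·m
In lb·ft: 54.4/1.356 = 40.1 lb·ft

40.1 lb·ft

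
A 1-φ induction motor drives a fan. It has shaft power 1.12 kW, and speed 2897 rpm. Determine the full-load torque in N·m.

3.69 N·m

ω = 2π × 2897/60 = 303.4 rad/s
τ = P/ω = 1120/303.4 = 3.69 N·m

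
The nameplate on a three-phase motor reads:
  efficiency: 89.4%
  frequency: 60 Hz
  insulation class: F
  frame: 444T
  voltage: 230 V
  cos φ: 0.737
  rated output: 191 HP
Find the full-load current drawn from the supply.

543 A

P_out = 191 × 746 = 142486 W
P_in = P_out / η = 142486 / 0.894 = 159380 W
I_L = P_in / (√3·V_L·cosφ) = 159380 / (1.732 × 230 × 0.737) = 543 A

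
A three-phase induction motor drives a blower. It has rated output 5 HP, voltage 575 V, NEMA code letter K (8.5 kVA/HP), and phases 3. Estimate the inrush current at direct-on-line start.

42.7 A

S_LR = 8.5 × 5 = 42.5 kVA
I_LR = S_LR/(√3·V_L) = 42500/(1.732×575) = 42.7 A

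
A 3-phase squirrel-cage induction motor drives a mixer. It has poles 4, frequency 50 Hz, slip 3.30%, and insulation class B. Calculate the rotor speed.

n_s = 120f/p = 120×50/4 = 1500 rpm
n = n_s(1 − s) = 1500 × (1 − 0.033) = 1450 rpm

1450 rpm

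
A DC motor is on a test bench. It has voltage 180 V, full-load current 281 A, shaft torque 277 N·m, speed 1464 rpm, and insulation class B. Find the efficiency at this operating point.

84.0 %

ω = 2π × 1464/60 = 153.3 rad/s; P_out = τω = 277 × 153.3 = 42464 W
P_in = V·I = 180 × 281 = 50580 W
η = P_out / P_in = 42464 / 50580 = 0.840 = 84.0%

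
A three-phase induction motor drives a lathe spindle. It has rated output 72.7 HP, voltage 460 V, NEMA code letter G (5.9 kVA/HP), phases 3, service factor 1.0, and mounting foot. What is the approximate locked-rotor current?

538 A

S_LR = 5.9 × 72.7 = 428.93 kVA
I_LR = S_LR/(√3·V_L) = 428930/(1.732×460) = 538 A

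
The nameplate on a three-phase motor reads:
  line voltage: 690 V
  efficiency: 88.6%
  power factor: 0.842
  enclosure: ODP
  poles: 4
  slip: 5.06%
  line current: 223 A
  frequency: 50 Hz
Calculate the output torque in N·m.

P_in = √3·V·I·cosφ = 1.732 × 690 × 223 × 0.842 = 224395 W
P_out = η·P_in = 0.886 × 224395 = 198814 W
n_s = 120×50/4 = 1500 rpm; n = 1500×(1−0.0506) = 1424 rpm
ω = 2π×1424/60 = 149.1 rad/s
τ = P_out/ω = 198814/149.1 = 1330 N·m

1330 N·m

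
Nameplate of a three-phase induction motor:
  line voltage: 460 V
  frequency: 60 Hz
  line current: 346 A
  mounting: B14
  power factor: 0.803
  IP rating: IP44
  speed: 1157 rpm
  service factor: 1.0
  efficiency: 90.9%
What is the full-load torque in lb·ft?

1220 lb·ft

P_in = √3·V·I·cosφ = 1.732 × 460 × 346 × 0.803 = 221359 W
P_out = η·P_in = 0.909 × 221359 = 201215 W
n = 1157 rpm
ω = 2π×1157/60 = 121.2 rad/s
τ = P_out/ω = 201215/121.2 = 1660 N·m
In lb·ft: 1660/1.356 = 1220 lb·ft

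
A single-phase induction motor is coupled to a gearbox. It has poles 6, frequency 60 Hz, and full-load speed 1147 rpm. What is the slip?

4.42 %

n_s = 120f/p = 120×60/6 = 1200 rpm
s = (n_s − n)/n_s = (1200 − 1147)/1200 = 0.0442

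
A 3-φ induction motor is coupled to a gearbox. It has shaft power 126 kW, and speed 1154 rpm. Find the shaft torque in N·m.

1040 N·m

ω = 2π × 1154/60 = 120.8 rad/s
τ = P/ω = 126000/120.8 = 1040 N·m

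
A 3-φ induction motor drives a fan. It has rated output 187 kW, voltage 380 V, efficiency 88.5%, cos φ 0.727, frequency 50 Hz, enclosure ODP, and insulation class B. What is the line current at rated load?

442 A

P_out = 187 kW = 187000 W
P_in = P_out / η = 187000 / 0.885 = 211299 W
I_L = P_in / (√3·V_L·cosφ) = 211299 / (1.732 × 380 × 0.727) = 442 A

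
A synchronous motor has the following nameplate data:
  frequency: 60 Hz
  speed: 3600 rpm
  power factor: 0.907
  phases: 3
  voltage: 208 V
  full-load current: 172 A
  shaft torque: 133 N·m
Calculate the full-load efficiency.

89.2 %

ω = 2π × 3600/60 = 377 rad/s; P_out = τω = 133 × 377 = 50141 W
P_in = √3·V_L·I_L·cosφ = 1.732 × 208 × 172 × 0.907 = 56201 W
η = P_out / P_in = 50141 / 56201 = 0.892 = 89.2%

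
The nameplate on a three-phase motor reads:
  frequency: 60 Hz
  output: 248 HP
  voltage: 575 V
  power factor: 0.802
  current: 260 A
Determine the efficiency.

89.1 %

P_out = 248 × 746 = 185008 W
P_in = √3·V_L·I_L·cosφ = 1.732 × 575 × 260 × 0.802 = 207665 W
η = P_out / P_in = 185008 / 207665 = 0.891 = 89.1%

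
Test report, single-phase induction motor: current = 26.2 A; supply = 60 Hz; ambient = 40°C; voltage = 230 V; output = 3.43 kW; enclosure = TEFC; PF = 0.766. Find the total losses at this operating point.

P_in = V·I·cosφ = 230×26.2×0.766 = 4616 W
P_out = 3430 W
Losses = P_in − P_out = 4616 − 3430 = 1186 W

1.19 kW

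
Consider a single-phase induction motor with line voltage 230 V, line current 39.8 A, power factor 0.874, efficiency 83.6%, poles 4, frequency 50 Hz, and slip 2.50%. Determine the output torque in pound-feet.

P_in = V·I·cosφ = 230 × 39.8 × 0.874 = 8001 W
P_out = η·P_in = 0.836 × 8001 = 6689 W
n_s = 120×50/4 = 1500 rpm; n = 1500×(1−0.025) = 1463 rpm
ω = 2π×1463/60 = 153.2 rad/s
τ = P_out/ω = 6689/153.2 = 43.66 N·m
In lb·ft: 43.66/1.356 = 32.2 lb·ft

32.2 lb·ft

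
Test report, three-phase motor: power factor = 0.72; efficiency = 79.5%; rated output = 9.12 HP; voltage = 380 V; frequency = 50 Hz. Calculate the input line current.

18.1 A

P_out = 9.12 × 746 = 6804 W
P_in = P_out / η = 6804 / 0.795 = 8558 W
I_L = P_in / (√3·V_L·cosφ) = 8558 / (1.732 × 380 × 0.72) = 18.1 A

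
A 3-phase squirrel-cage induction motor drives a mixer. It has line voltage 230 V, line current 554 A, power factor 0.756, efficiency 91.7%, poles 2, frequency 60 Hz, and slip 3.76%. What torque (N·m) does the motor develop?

422 N·m

P_in = √3·V·I·cosφ = 1.732 × 230 × 554 × 0.756 = 166843 W
P_out = η·P_in = 0.917 × 166843 = 152995 W
n_s = 120×60/2 = 3600 rpm; n = 3600×(1−0.0376) = 3465 rpm
ω = 2π×3465/60 = 362.9 rad/s
τ = P_out/ω = 152995/362.9 = 422 N·m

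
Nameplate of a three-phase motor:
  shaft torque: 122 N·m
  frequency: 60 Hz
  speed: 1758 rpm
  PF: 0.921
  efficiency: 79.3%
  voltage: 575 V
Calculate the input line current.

ω = 2π×1758/60 = 184.1 rad/s; P_out = τω = 122 × 184.1 = 22460 W
P_in = P_out / η = 22460 / 0.793 = 28323 W
I_L = P_in / (√3·V_L·cosφ) = 28323 / (1.732 × 575 × 0.921) = 30.9 A

30.9 A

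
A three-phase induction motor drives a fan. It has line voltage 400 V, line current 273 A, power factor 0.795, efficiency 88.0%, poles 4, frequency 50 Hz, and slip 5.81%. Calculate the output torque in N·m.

P_in = √3·V·I·cosφ = 1.732 × 400 × 273 × 0.795 = 150362 W
P_out = η·P_in = 0.88 × 150362 = 132319 W
n_s = 120×50/4 = 1500 rpm; n = 1500×(1−0.0581) = 1413 rpm
ω = 2π×1413/60 = 148 rad/s
τ = P_out/ω = 132319/148 = 894 N·m

894 N·m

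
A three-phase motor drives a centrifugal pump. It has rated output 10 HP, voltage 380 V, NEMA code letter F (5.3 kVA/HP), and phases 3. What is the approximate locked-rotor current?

S_LR = 5.3 × 10 = 53 kVA
I_LR = S_LR/(√3·V_L) = 53000/(1.732×380) = 80.5 A

80.5 A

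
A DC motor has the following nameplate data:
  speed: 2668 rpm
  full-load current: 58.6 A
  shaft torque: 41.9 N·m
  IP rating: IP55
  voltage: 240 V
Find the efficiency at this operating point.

ω = 2π × 2668/60 = 279.4 rad/s; P_out = τω = 41.9 × 279.4 = 11707 W
P_in = V·I = 240 × 58.6 = 14064 W
η = P_out / P_in = 11707 / 14064 = 0.832 = 83.2%

83.2 %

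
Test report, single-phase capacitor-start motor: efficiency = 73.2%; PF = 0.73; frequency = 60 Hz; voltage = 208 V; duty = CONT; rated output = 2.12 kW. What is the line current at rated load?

19.1 A

P_out = 2.12 kW = 2120 W
P_in = P_out / η = 2120 / 0.732 = 2896 W
I = P_in / (V·cosφ) = 2896 / (208 × 0.73) = 19.1 A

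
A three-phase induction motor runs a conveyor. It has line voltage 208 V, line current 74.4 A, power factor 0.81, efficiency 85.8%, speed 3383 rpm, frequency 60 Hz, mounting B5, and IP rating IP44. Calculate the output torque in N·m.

P_in = √3·V·I·cosφ = 1.732 × 208 × 74.4 × 0.81 = 21710 W
P_out = η·P_in = 0.858 × 21710 = 18627 W
n = 3383 rpm
ω = 2π×3383/60 = 354.3 rad/s
τ = P_out/ω = 18627/354.3 = 52.6 N·m

52.6 N·m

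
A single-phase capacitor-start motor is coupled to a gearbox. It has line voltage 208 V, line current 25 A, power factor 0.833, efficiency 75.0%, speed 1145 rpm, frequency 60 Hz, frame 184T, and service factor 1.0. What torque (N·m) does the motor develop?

27.1 N·m

P_in = V·I·cosφ = 208 × 25 × 0.833 = 4332 W
P_out = η·P_in = 0.75 × 4332 = 3249 W
n = 1145 rpm
ω = 2π×1145/60 = 119.9 rad/s
τ = P_out/ω = 3249/119.9 = 27.1 N·m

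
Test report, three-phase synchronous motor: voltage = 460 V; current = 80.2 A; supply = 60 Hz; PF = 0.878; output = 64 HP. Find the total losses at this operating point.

8.36 kW

P_in = √3·V·I·cosφ = 1.732×460×80.2×0.878 = 56102 W
P_out = 64×746 = 47744 W
Losses = P_in − P_out = 56102 − 47744 = 8358 W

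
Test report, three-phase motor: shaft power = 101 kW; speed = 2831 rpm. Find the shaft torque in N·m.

341 N·m

ω = 2π × 2831/60 = 296.5 rad/s
τ = P/ω = 101000/296.5 = 341 N·m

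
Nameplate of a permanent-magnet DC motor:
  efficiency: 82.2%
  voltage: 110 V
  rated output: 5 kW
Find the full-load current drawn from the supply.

P_out = 5 kW = 5000 W
P_in = P_out / η = 5000 / 0.822 = 6083 W
I = P_in / V = 6083 / 110 = 55.3 A

55.3 A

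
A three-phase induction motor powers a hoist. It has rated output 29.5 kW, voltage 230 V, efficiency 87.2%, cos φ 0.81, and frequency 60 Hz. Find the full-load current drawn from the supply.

P_out = 29.5 kW = 29500 W
P_in = P_out / η = 29500 / 0.872 = 33830 W
I_L = P_in / (√3·V_L·cosφ) = 33830 / (1.732 × 230 × 0.81) = 105 A

105 A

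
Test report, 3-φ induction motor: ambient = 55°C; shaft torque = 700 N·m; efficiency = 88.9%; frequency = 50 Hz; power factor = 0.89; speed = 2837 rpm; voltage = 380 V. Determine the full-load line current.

ω = 2π×2837/60 = 297.1 rad/s; P_out = τω = 700 × 297.1 = 207970 W
P_in = P_out / η = 207970 / 0.889 = 233937 W
I_L = P_in / (√3·V_L·cosφ) = 233937 / (1.732 × 380 × 0.89) = 399 A

399 A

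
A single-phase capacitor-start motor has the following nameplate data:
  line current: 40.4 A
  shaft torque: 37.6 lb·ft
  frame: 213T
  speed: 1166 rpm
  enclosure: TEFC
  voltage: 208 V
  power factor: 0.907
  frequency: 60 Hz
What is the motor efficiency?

τ = 37.6 lb·ft × 1.356 = 50.99 N·m
ω = 2π × 1166/60 = 122.1 rad/s; P_out = τω = 50.99 × 122.1 = 6226 W
P_in = V·I·cosφ = 208 × 40.4 × 0.907 = 7622 W
η = P_out / P_in = 6226 / 7622 = 0.817 = 81.7%

81.7 %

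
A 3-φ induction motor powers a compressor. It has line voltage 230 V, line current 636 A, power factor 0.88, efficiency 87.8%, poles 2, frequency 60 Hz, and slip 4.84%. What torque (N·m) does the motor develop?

P_in = √3·V·I·cosφ = 1.732 × 230 × 636 × 0.88 = 222954 W
P_out = η·P_in = 0.878 × 222954 = 195754 W
n_s = 120×60/2 = 3600 rpm; n = 3600×(1−0.0484) = 3426 rpm
ω = 2π×3426/60 = 358.8 rad/s
τ = P_out/ω = 195754/358.8 = 546 N·m

546 N·m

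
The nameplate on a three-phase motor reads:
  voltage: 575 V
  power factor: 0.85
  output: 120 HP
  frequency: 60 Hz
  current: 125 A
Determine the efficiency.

P_out = 120 × 746 = 89520 W
P_in = √3·V_L·I_L·cosφ = 1.732 × 575 × 125 × 0.85 = 105814 W
η = P_out / P_in = 89520 / 105814 = 0.846 = 84.6%

84.6 %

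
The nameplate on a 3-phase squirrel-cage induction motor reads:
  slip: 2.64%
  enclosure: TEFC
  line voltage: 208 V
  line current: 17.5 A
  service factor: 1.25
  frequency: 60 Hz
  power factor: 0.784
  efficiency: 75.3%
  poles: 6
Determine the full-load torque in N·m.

P_in = √3·V·I·cosφ = 1.732 × 208 × 17.5 × 0.784 = 4943 W
P_out = η·P_in = 0.753 × 4943 = 3722 W
n_s = 120×60/6 = 1200 rpm; n = 1200×(1−0.0264) = 1168 rpm
ω = 2π×1168/60 = 122.3 rad/s
τ = P_out/ω = 3722/122.3 = 30.4 N·m

30.4 N·m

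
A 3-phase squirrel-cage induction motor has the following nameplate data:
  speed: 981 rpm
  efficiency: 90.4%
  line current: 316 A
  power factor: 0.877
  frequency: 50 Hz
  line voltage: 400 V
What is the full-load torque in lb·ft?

P_in = √3·V·I·cosφ = 1.732 × 400 × 316 × 0.877 = 191997 W
P_out = η·P_in = 0.904 × 191997 = 173565 W
n = 981 rpm
ω = 2π×981/60 = 102.7 rad/s
τ = P_out/ω = 173565/102.7 = 1690 N·m
In lb·ft: 1690/1.356 = 1250 lb·ft

1250 lb·ft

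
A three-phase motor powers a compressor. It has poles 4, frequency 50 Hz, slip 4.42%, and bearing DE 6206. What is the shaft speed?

n_s = 120f/p = 120×50/4 = 1500 rpm
n = n_s(1 − s) = 1500 × (1 − 0.0442) = 1434 rpm

1434 rpm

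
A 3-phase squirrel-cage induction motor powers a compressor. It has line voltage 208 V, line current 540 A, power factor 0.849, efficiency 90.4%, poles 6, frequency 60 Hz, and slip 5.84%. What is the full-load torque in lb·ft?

931 lb·ft

P_in = √3·V·I·cosφ = 1.732 × 208 × 540 × 0.849 = 165163 W
P_out = η·P_in = 0.904 × 165163 = 149307 W
n_s = 120×60/6 = 1200 rpm; n = 1200×(1−0.0584) = 1130 rpm
ω = 2π×1130/60 = 118.3 rad/s
τ = P_out/ω = 149307/118.3 = 1262 N·m
In lb·ft: 1262/1.356 = 931 lb·ft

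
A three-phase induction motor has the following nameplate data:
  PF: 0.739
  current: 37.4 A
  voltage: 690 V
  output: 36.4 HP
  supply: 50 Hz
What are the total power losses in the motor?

5880 W

P_in = √3·V·I·cosφ = 1.732×690×37.4×0.739 = 33030 W
P_out = 36.4×746 = 27154 W
Losses = P_in − P_out = 33030 − 27154 = 5876 W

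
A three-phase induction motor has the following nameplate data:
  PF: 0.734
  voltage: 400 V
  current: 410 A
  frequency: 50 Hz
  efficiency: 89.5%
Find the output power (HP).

250 HP

P_in = √3·V·I·cosφ = 1.732 × 400 × 410 × 0.734 = 208491 W
P_out = η·P_in = 0.895 × 208491 = 186599 W
= 186599/746 = 250 HP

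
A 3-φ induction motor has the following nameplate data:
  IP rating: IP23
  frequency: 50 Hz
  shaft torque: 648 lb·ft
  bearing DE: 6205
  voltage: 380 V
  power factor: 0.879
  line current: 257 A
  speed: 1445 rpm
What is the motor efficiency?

τ = 648 lb·ft × 1.356 = 878.7 N·m
ω = 2π × 1445/60 = 151.3 rad/s; P_out = τω = 878.7 × 151.3 = 132947 W
P_in = √3·V_L·I_L·cosφ = 1.732 × 380 × 257 × 0.879 = 148680 W
η = P_out / P_in = 132947 / 148680 = 0.894 = 89.4%

89.4 %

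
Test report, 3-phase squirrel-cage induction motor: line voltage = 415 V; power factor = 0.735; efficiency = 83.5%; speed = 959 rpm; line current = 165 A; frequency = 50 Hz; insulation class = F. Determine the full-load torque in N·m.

P_in = √3·V·I·cosφ = 1.732 × 415 × 165 × 0.735 = 87170 W
P_out = η·P_in = 0.835 × 87170 = 72787 W
n = 959 rpm
ω = 2π×959/60 = 100.4 rad/s
τ = P_out/ω = 72787/100.4 = 725 N·m

725 N·m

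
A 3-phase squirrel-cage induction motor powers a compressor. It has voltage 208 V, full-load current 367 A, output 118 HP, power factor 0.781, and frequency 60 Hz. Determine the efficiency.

85.2 %

P_out = 118 × 746 = 88028 W
P_in = √3·V_L·I_L·cosφ = 1.732 × 208 × 367 × 0.781 = 103259 W
η = P_out / P_in = 88028 / 103259 = 0.852 = 85.2%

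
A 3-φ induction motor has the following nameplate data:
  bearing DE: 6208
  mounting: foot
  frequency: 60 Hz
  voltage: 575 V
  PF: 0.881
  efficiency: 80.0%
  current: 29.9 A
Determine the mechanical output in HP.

28.1 HP

P_in = √3·V·I·cosφ = 1.732 × 575 × 29.9 × 0.881 = 26234 W
P_out = η·P_in = 0.8 × 26234 = 20987 W
= 20987/746 = 28.1 HP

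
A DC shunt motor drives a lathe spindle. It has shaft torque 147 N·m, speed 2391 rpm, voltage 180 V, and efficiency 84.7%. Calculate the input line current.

241 A

ω = 2π×2391/60 = 250.4 rad/s; P_out = τω = 147 × 250.4 = 36809 W
P_in = P_out / η = 36809 / 0.847 = 43458 W
I = P_in / V = 43458 / 180 = 241 A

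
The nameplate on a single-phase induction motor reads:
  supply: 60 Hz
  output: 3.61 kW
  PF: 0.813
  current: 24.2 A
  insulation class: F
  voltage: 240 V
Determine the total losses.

1110 W

P_in = V·I·cosφ = 240×24.2×0.813 = 4722 W
P_out = 3610 W
Losses = P_in − P_out = 4722 − 3610 = 1112 W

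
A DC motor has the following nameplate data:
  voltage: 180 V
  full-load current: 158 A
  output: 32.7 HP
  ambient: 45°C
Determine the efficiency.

85.8 %

P_out = 32.7 × 746 = 24394 W
P_in = V·I = 180 × 158 = 28440 W
η = P_out / P_in = 24394 / 28440 = 0.858 = 85.8%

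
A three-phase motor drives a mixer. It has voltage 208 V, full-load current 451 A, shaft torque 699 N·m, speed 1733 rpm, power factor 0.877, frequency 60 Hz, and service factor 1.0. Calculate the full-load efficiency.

89.0 %

ω = 2π × 1733/60 = 181.5 rad/s; P_out = τω = 699 × 181.5 = 126869 W
P_in = √3·V_L·I_L·cosφ = 1.732 × 208 × 451 × 0.877 = 142491 W
η = P_out / P_in = 126869 / 142491 = 0.890 = 89.0%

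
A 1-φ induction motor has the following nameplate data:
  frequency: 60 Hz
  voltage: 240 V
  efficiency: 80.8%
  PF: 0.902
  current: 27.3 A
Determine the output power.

P_in = V·I·cosφ = 240 × 27.3 × 0.902 = 5910 W
P_out = η·P_in = 0.808 × 5910 = 4775 W

4.78 kW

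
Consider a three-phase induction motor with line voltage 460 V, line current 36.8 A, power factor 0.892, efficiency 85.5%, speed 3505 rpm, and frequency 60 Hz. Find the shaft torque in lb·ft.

P_in = √3·V·I·cosφ = 1.732 × 460 × 36.8 × 0.892 = 26153 W
P_out = η·P_in = 0.855 × 26153 = 22361 W
n = 3505 rpm
ω = 2π×3505/60 = 367 rad/s
τ = P_out/ω = 22361/367 = 60.93 N·m
In lb·ft: 60.93/1.356 = 44.9 lb·ft

44.9 lb·ft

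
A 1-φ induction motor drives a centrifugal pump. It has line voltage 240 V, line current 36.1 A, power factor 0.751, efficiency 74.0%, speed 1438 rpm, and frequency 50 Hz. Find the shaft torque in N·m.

32 N·m

P_in = V·I·cosφ = 240 × 36.1 × 0.751 = 6507 W
P_out = η·P_in = 0.74 × 6507 = 4815 W
n = 1438 rpm
ω = 2π×1438/60 = 150.6 rad/s
τ = P_out/ω = 4815/150.6 = 32 N·m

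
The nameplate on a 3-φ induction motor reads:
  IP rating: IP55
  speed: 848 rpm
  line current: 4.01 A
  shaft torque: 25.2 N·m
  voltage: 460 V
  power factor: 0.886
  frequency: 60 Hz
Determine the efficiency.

ω = 2π × 848/60 = 88.8 rad/s; P_out = τω = 25.2 × 88.8 = 2238 W
P_in = √3·V_L·I_L·cosφ = 1.732 × 460 × 4.01 × 0.886 = 2831 W
η = P_out / P_in = 2238 / 2831 = 0.791 = 79.1%

79.1 %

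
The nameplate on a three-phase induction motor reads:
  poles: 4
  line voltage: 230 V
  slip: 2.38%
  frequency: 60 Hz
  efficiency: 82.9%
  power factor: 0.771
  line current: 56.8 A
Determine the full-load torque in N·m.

P_in = √3·V·I·cosφ = 1.732 × 230 × 56.8 × 0.771 = 17445 W
P_out = η·P_in = 0.829 × 17445 = 14462 W
n_s = 120×60/4 = 1800 rpm; n = 1800×(1−0.0238) = 1757 rpm
ω = 2π×1757/60 = 184 rad/s
τ = P_out/ω = 14462/184 = 78.6 N·m

78.6 N·m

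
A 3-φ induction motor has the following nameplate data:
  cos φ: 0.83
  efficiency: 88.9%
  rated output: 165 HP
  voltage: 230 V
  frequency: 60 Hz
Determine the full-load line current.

419 A

P_out = 165 × 746 = 123090 W
P_in = P_out / η = 123090 / 0.889 = 138459 W
I_L = P_in / (√3·V_L·cosφ) = 138459 / (1.732 × 230 × 0.83) = 419 A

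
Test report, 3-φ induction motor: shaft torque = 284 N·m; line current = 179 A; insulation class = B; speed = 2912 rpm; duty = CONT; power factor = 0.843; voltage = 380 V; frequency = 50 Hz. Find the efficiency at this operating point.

87.2 %

ω = 2π × 2912/60 = 304.9 rad/s; P_out = τω = 284 × 304.9 = 86592 W
P_in = √3·V_L·I_L·cosφ = 1.732 × 380 × 179 × 0.843 = 99314 W
η = P_out / P_in = 86592 / 99314 = 0.872 = 87.2%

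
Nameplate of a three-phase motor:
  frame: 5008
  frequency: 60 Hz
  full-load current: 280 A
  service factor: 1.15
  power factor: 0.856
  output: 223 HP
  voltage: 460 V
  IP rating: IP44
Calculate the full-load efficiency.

87.1 %

P_out = 223 × 746 = 166358 W
P_in = √3·V_L·I_L·cosφ = 1.732 × 460 × 280 × 0.856 = 190958 W
η = P_out / P_in = 166358 / 190958 = 0.871 = 87.1%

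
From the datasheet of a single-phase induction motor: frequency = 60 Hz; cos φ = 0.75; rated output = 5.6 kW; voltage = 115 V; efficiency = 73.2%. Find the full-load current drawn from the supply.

88.7 A

P_out = 5.6 kW = 5600 W
P_in = P_out / η = 5600 / 0.732 = 7650 W
I = P_in / (V·cosφ) = 7650 / (115 × 0.75) = 88.7 A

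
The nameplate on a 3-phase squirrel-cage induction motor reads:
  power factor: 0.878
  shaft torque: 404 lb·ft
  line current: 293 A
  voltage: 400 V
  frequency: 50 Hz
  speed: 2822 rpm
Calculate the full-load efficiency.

90.8 %

τ = 404 lb·ft × 1.356 = 547.8 N·m
ω = 2π × 2822/60 = 295.5 rad/s; P_out = τω = 547.8 × 295.5 = 161875 W
P_in = √3·V_L·I_L·cosφ = 1.732 × 400 × 293 × 0.878 = 178226 W
η = P_out / P_in = 161875 / 178226 = 0.908 = 90.8%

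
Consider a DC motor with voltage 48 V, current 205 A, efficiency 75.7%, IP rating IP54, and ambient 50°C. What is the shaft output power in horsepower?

9.99 HP

P_in = V·I = 48 × 205 = 9840 W
P_out = η·P_in = 0.757 × 9840 = 7449 W
= 7449/746 = 9.99 HP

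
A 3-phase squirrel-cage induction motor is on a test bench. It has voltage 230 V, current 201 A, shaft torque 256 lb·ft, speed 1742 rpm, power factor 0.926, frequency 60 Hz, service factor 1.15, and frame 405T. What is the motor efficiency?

τ = 256 lb·ft × 1.356 = 347.1 N·m
ω = 2π × 1742/60 = 182.4 rad/s; P_out = τω = 347.1 × 182.4 = 63311 W
P_in = √3·V_L·I_L·cosφ = 1.732 × 230 × 201 × 0.926 = 74145 W
η = P_out / P_in = 63311 / 74145 = 0.854 = 85.4%

85.4 %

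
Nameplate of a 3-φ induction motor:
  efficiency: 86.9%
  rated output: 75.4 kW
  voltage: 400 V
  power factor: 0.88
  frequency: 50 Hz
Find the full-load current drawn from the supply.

P_out = 75.4 kW = 75400 W
P_in = P_out / η = 75400 / 0.869 = 86766 W
I_L = P_in / (√3·V_L·cosφ) = 86766 / (1.732 × 400 × 0.88) = 142 A

142 A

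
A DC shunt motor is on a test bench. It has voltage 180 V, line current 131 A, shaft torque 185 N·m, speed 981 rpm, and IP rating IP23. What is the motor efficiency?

ω = 2π × 981/60 = 102.7 rad/s; P_out = τω = 185 × 102.7 = 19000 W
P_in = V·I = 180 × 131 = 23580 W
η = P_out / P_in = 19000 / 23580 = 0.806 = 80.6%

80.6 %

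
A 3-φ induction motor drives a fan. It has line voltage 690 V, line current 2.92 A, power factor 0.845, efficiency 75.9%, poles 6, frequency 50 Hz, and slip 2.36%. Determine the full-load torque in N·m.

21.9 N·m

P_in = √3·V·I·cosφ = 1.732 × 690 × 2.92 × 0.845 = 2949 W
P_out = η·P_in = 0.759 × 2949 = 2238 W
n_s = 120×50/6 = 1000 rpm; n = 1000×(1−0.0236) = 976 rpm
ω = 2π×976/60 = 102.2 rad/s
τ = P_out/ω = 2238/102.2 = 21.9 N·m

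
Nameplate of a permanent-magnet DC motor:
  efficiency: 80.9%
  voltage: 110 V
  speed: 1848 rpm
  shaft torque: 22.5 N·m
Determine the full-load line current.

48.9 A

ω = 2π×1848/60 = 193.5 rad/s; P_out = τω = 22.5 × 193.5 = 4354 W
P_in = P_out / η = 4354 / 0.809 = 5382 W
I = P_in / V = 5382 / 110 = 48.9 A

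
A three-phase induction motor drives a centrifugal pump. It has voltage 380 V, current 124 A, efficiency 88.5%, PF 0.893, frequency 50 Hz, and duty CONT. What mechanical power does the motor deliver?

P_in = √3·V·I·cosφ = 1.732 × 380 × 124 × 0.893 = 72879 W
P_out = η·P_in = 0.885 × 72879 = 64498 W

64.5 kW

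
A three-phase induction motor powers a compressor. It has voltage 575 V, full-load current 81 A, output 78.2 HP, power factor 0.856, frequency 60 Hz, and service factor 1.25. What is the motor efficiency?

P_out = 78.2 × 746 = 58337 W
P_in = √3·V_L·I_L·cosφ = 1.732 × 575 × 81 × 0.856 = 69052 W
η = P_out / P_in = 58337 / 69052 = 0.845 = 84.5%

84.5 %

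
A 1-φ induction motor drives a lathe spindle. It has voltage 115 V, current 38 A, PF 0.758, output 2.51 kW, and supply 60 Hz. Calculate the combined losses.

P_in = V·I·cosφ = 115×38×0.758 = 3312 W
P_out = 2510 W
Losses = P_in − P_out = 3312 − 2510 = 802 W

802 W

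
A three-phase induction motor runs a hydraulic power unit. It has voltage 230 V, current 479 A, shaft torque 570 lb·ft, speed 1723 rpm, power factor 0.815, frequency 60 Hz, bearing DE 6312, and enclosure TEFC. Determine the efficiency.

τ = 570 lb·ft × 1.356 = 772.9 N·m
ω = 2π × 1723/60 = 180.4 rad/s; P_out = τω = 772.9 × 180.4 = 139431 W
P_in = √3·V_L·I_L·cosφ = 1.732 × 230 × 479 × 0.815 = 155514 W
η = P_out / P_in = 139431 / 155514 = 0.897 = 89.7%

89.7 %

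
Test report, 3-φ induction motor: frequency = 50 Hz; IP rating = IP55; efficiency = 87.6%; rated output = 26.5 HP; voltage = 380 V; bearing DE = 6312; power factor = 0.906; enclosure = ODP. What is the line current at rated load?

P_out = 26.5 × 746 = 19769 W
P_in = P_out / η = 19769 / 0.876 = 22567 W
I_L = P_in / (√3·V_L·cosφ) = 22567 / (1.732 × 380 × 0.906) = 37.8 A

37.8 A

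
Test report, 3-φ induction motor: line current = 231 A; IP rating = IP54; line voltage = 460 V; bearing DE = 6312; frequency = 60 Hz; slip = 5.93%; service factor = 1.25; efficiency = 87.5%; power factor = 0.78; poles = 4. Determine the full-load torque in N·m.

708 N·m

P_in = √3·V·I·cosφ = 1.732 × 460 × 231 × 0.78 = 143553 W
P_out = η·P_in = 0.875 × 143553 = 125609 W
n_s = 120×60/4 = 1800 rpm; n = 1800×(1−0.0593) = 1693 rpm
ω = 2π×1693/60 = 177.3 rad/s
τ = P_out/ω = 125609/177.3 = 708 N·m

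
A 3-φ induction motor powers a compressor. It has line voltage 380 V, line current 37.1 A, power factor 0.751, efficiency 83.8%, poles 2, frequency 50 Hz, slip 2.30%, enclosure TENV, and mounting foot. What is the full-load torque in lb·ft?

36.9 lb·ft

P_in = √3·V·I·cosφ = 1.732 × 380 × 37.1 × 0.751 = 18338 W
P_out = η·P_in = 0.838 × 18338 = 15367 W
n_s = 120×50/2 = 3000 rpm; n = 3000×(1−0.023) = 2931 rpm
ω = 2π×2931/60 = 306.9 rad/s
τ = P_out/ω = 15367/306.9 = 50.07 N·m
In lb·ft: 50.07/1.356 = 36.9 lb·ft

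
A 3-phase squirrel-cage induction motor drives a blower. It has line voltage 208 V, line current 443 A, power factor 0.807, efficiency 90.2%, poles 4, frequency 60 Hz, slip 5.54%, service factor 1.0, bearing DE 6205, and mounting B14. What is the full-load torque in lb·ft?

P_in = √3·V·I·cosφ = 1.732 × 208 × 443 × 0.807 = 128792 W
P_out = η·P_in = 0.902 × 128792 = 116170 W
n_s = 120×60/4 = 1800 rpm; n = 1800×(1−0.0554) = 1700 rpm
ω = 2π×1700/60 = 178 rad/s
τ = P_out/ω = 116170/178 = 652.6 N·m
In lb·ft: 652.6/1.356 = 481 lb·ft

481 lb·ft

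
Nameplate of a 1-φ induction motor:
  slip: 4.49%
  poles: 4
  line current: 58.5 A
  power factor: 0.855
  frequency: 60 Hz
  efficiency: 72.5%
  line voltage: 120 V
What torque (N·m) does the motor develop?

P_in = V·I·cosφ = 120 × 58.5 × 0.855 = 6002 W
P_out = η·P_in = 0.725 × 6002 = 4351 W
n_s = 120×60/4 = 1800 rpm; n = 1800×(1−0.0449) = 1719 rpm
ω = 2π×1719/60 = 180 rad/s
τ = P_out/ω = 4351/180 = 24.2 N·m

24.2 N·m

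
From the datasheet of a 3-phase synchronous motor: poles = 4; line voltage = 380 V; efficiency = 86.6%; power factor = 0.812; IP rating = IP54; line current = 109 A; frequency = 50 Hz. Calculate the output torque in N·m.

P_in = √3·V·I·cosφ = 1.732 × 380 × 109 × 0.812 = 58252 W
P_out = η·P_in = 0.866 × 58252 = 50446 W
n = n_s = 120×50/4 = 1500 rpm (synchronous)
ω = 2π×1500/60 = 157.1 rad/s
τ = P_out/ω = 50446/157.1 = 321 N·m

321 N·m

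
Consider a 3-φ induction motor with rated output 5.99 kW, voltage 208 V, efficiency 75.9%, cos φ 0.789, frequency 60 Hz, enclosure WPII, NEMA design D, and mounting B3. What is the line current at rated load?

27.8 A

P_out = 5.99 kW = 5990 W
P_in = P_out / η = 5990 / 0.759 = 7892 W
I_L = P_in / (√3·V_L·cosφ) = 7892 / (1.732 × 208 × 0.789) = 27.8 A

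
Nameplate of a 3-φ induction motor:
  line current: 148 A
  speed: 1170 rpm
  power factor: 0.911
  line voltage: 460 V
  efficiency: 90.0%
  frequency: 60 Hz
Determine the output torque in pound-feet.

P_in = √3·V·I·cosφ = 1.732 × 460 × 148 × 0.911 = 107420 W
P_out = η·P_in = 0.9 × 107420 = 96678 W
n = 1170 rpm
ω = 2π×1170/60 = 122.5 rad/s
τ = P_out/ω = 96678/122.5 = 789.2 N·m
In lb·ft: 789.2/1.356 = 582 lb·ft

582 lb·ft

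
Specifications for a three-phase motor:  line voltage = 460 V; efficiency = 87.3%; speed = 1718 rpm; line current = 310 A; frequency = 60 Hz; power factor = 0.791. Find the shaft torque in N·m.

P_in = √3·V·I·cosφ = 1.732 × 460 × 310 × 0.791 = 195364 W
P_out = η·P_in = 0.873 × 195364 = 170553 W
n = 1718 rpm
ω = 2π×1718/60 = 179.9 rad/s
τ = P_out/ω = 170553/179.9 = 948 N·m

948 N·m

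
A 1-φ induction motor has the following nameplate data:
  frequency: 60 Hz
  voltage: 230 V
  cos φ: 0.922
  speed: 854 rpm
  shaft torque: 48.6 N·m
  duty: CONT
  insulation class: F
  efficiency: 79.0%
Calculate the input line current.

ω = 2π×854/60 = 89.43 rad/s; P_out = τω = 48.6 × 89.43 = 4346 W
P_in = P_out / η = 4346 / 0.790 = 5501 W
I = P_in / (V·cosφ) = 5501 / (230 × 0.922) = 25.9 A

25.9 A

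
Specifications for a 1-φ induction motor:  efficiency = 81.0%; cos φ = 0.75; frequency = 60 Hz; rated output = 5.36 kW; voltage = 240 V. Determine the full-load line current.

36.8 A

P_out = 5.36 kW = 5360 W
P_in = P_out / η = 5360 / 0.810 = 6617 W
I = P_in / (V·cosφ) = 6617 / (240 × 0.75) = 36.8 A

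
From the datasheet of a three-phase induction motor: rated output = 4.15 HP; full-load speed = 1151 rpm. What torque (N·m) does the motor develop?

P_out = 4.15 × 746 = 3096 W
ω = 2π × 1151/60 = 120.5 rad/s
τ = P_out/ω = 3096/120.5 = 25.7 N·m

25.7 N·m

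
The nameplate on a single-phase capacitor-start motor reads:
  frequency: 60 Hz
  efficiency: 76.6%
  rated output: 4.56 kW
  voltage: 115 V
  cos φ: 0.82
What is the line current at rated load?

63.1 A

P_out = 4.56 kW = 4560 W
P_in = P_out / η = 4560 / 0.766 = 5953 W
I = P_in / (V·cosφ) = 5953 / (115 × 0.82) = 63.1 A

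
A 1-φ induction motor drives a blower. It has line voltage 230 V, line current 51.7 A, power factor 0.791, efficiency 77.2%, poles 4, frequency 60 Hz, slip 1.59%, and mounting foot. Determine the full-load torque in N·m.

P_in = V·I·cosφ = 230 × 51.7 × 0.791 = 9406 W
P_out = η·P_in = 0.772 × 9406 = 7261 W
n_s = 120×60/4 = 1800 rpm; n = 1800×(1−0.0159) = 1771 rpm
ω = 2π×1771/60 = 185.5 rad/s
τ = P_out/ω = 7261/185.5 = 39.1 N·m

39.1 N·m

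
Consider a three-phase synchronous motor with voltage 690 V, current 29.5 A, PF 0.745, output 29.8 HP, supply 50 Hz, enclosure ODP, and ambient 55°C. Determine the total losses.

4.03 kW

P_in = √3·V·I·cosφ = 1.732×690×29.5×0.745 = 26265 W
P_out = 29.8×746 = 22231 W
Losses = P_in − P_out = 26265 − 22231 = 4034 W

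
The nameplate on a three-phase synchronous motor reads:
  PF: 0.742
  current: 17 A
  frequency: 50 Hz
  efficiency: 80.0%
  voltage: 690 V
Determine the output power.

P_in = √3·V·I·cosφ = 1.732 × 690 × 17 × 0.742 = 15075 W
P_out = η·P_in = 0.8 × 15075 = 12060 W

12.1 kW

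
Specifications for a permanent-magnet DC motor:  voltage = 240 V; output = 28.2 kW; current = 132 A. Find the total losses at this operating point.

P_in = V·I = 240×132 = 31680 W
P_out = 28200 W
Losses = P_in − P_out = 31680 − 28200 = 3480 W

3.48 kW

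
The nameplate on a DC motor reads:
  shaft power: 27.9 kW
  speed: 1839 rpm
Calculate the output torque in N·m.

ω = 2π × 1839/60 = 192.6 rad/s
τ = P/ω = 27900/192.6 = 145 N·m

145 N·m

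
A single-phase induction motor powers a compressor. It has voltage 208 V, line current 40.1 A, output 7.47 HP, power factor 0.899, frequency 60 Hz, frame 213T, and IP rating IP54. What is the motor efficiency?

P_out = 7.47 × 746 = 5573 W
P_in = V·I·cosφ = 208 × 40.1 × 0.899 = 7498 W
η = P_out / P_in = 5573 / 7498 = 0.743 = 74.3%

74.3 %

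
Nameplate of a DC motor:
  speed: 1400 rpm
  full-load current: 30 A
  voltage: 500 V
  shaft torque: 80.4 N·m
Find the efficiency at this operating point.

ω = 2π × 1400/60 = 146.6 rad/s; P_out = τω = 80.4 × 146.6 = 11787 W
P_in = V·I = 500 × 30 = 15000 W
η = P_out / P_in = 11787 / 15000 = 0.786 = 78.6%

78.6 %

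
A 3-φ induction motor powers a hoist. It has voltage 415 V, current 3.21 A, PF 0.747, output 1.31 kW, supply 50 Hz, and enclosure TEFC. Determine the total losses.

P_in = √3·V·I·cosφ = 1.732×415×3.21×0.747 = 1724 W
P_out = 1310 W
Losses = P_in − P_out = 1724 − 1310 = 414 W

414 W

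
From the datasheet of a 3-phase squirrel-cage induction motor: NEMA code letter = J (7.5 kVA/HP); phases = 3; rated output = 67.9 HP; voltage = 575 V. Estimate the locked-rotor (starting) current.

S_LR = 7.5 × 67.9 = 509.25 kVA
I_LR = S_LR/(√3·V_L) = 509250/(1.732×575) = 511 A

511 A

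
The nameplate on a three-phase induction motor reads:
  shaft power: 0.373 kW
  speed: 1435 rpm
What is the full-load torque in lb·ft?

ω = 2π × 1435/60 = 150.3 rad/s
τ = P/ω = 373/150.3 = 2.482 N·m
In lb·ft: 2.482/1.356 = 1.83 lb·ft

1.83 lb·ft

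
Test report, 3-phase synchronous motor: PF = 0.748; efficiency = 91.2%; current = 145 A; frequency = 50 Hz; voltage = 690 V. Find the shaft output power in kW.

118 kW

P_in = √3·V·I·cosφ = 1.732 × 690 × 145 × 0.748 = 129618 W
P_out = η·P_in = 0.912 × 129618 = 118212 W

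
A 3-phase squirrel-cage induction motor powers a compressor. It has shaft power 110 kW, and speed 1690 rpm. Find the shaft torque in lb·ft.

458 lb·ft

ω = 2π × 1690/60 = 177 rad/s
τ = P/ω = 110000/177 = 621.5 N·m
In lb·ft: 621.5/1.356 = 458 lb·ft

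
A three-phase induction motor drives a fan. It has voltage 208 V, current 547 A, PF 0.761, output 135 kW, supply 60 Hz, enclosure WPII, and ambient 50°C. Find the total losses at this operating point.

P_in = √3·V·I·cosφ = 1.732×208×547×0.761 = 149963 W
P_out = 135000 W
Losses = P_in − P_out = 149963 − 135000 = 14963 W

15 kW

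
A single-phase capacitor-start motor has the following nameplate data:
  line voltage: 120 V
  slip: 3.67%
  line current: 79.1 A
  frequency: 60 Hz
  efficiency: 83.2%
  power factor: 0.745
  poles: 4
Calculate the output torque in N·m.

P_in = V·I·cosφ = 120 × 79.1 × 0.745 = 7072 W
P_out = η·P_in = 0.832 × 7072 = 5884 W
n_s = 120×60/4 = 1800 rpm; n = 1800×(1−0.0367) = 1734 rpm
ω = 2π×1734/60 = 181.6 rad/s
τ = P_out/ω = 5884/181.6 = 32.4 N·m

32.4 N·m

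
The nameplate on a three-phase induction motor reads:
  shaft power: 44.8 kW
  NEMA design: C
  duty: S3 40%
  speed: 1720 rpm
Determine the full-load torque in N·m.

ω = 2π × 1720/60 = 180.1 rad/s
τ = P/ω = 44800/180.1 = 249 N·m

249 N·m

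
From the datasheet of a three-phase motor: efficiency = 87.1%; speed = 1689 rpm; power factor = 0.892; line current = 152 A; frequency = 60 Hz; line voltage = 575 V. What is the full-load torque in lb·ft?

P_in = √3·V·I·cosφ = 1.732 × 575 × 152 × 0.892 = 135028 W
P_out = η·P_in = 0.871 × 135028 = 117609 W
n = 1689 rpm
ω = 2π×1689/60 = 176.9 rad/s
τ = P_out/ω = 117609/176.9 = 664.8 N·m
In lb·ft: 664.8/1.356 = 490 lb·ft

490 lb·ft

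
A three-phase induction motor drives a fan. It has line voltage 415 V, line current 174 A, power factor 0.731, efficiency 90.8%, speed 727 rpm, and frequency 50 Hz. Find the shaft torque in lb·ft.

P_in = √3·V·I·cosφ = 1.732 × 415 × 174 × 0.731 = 91425 W
P_out = η·P_in = 0.908 × 91425 = 83014 W
n = 727 rpm
ω = 2π×727/60 = 76.13 rad/s
τ = P_out/ω = 83014/76.13 = 1090 N·m
In lb·ft: 1090/1.356 = 804 lb·ft

804 lb·ft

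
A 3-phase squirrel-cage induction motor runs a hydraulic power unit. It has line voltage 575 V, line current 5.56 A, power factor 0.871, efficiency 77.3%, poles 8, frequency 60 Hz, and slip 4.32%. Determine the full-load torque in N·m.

P_in = √3·V·I·cosφ = 1.732 × 575 × 5.56 × 0.871 = 4823 W
P_out = η·P_in = 0.773 × 4823 = 3728 W
n_s = 120×60/8 = 900 rpm; n = 900×(1−0.0432) = 861 rpm
ω = 2π×861/60 = 90.16 rad/s
τ = P_out/ω = 3728/90.16 = 41.3 N·m

41.3 N·m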